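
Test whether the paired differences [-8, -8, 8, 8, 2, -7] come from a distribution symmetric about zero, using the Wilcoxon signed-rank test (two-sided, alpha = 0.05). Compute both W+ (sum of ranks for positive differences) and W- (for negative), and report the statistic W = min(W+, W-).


Step 1: Drop any zero differences (none here) and take |d_i|.
|d| = [8, 8, 8, 8, 2, 7]
Step 2: Midrank |d_i| (ties get averaged ranks).
ranks: |8|->4.5, |8|->4.5, |8|->4.5, |8|->4.5, |2|->1, |7|->2
Step 3: Attach original signs; sum ranks with positive sign and with negative sign.
W+ = 4.5 + 4.5 + 1 = 10
W- = 4.5 + 4.5 + 2 = 11
(Check: W+ + W- = 21 should equal n(n+1)/2 = 21.)
Step 4: Test statistic W = min(W+, W-) = 10.
Step 5: Ties in |d|, so use the tie-corrected normal approximation.
        E[W] = n(n+1)/4 = 6*7/4 = 10.5.
        Tie groups: |d|=8 (t=4); sum(t^3 - t) = 60.
        Var[W] = n(n+1)(2n+1)/24 - sum(t^3-t)/48 = 546/24 - 60/48 = 21.5.
        z = (W - E[W]) / sqrt(Var[W]) = (10 - 10.5) / 4.6368 = -0.1078.
        Two-sided p = 2*Phi(z) = 0.914128.
Step 6: alpha = 0.05. fail to reject H0.

W+ = 10, W- = 11, W = min = 10, p = 0.914128, fail to reject H0.


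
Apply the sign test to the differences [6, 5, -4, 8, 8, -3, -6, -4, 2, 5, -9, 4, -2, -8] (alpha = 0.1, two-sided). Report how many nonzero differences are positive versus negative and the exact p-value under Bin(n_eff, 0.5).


Step 1: Discard zero differences. Original n = 14; n_eff = number of nonzero differences = 14.
Nonzero differences (with sign): +6, +5, -4, +8, +8, -3, -6, -4, +2, +5, -9, +4, -2, -8
Step 2: Count signs: positive = 7, negative = 7.
Step 3: Under H0: P(positive) = 0.5, so the number of positives S ~ Bin(14, 0.5).
Step 4: Two-sided exact p-value = sum of Bin(14,0.5) probabilities at or below the observed probability = 1.000000.
Step 5: alpha = 0.1. fail to reject H0.

n_eff = 14, pos = 7, neg = 7, p = 1.000000, fail to reject H0.


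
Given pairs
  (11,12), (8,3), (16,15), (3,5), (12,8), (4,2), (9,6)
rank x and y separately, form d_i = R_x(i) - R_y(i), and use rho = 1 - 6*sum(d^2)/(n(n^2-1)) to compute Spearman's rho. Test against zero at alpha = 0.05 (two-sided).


Step 1: Rank x and y separately (midranks; no ties here).
rank(x): 11->5, 8->3, 16->7, 3->1, 12->6, 4->2, 9->4
rank(y): 12->6, 3->2, 15->7, 5->3, 8->5, 2->1, 6->4
Step 2: d_i = R_x(i) - R_y(i); compute d_i^2.
  (5-6)^2=1, (3-2)^2=1, (7-7)^2=0, (1-3)^2=4, (6-5)^2=1, (2-1)^2=1, (4-4)^2=0
sum(d^2) = 8.
Step 3: rho = 1 - 6*8 / (7*(7^2 - 1)) = 1 - 48/336 = 0.857143.
Step 4: Under H0, t = rho * sqrt((n-2)/(1-rho^2)) = 3.7210 ~ t(5).
Step 5: Two-sided p-value from the t-distribution with 5 df = 0.013697.
Step 6: alpha = 0.05. reject H0.

rho = 0.8571, p = 0.013697, reject H0 at alpha = 0.05.


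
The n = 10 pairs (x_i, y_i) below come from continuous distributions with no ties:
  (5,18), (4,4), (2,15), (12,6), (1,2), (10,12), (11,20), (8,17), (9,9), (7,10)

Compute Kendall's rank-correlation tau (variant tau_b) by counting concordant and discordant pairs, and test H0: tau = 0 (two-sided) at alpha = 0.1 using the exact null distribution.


Step 1: Enumerate the 45 unordered pairs (i,j) with i<j and classify each by sign(x_j-x_i) * sign(y_j-y_i).
  (1,2):dx=-1,dy=-14->C; (1,3):dx=-3,dy=-3->C; (1,4):dx=+7,dy=-12->D; (1,5):dx=-4,dy=-16->C
  (1,6):dx=+5,dy=-6->D; (1,7):dx=+6,dy=+2->C; (1,8):dx=+3,dy=-1->D; (1,9):dx=+4,dy=-9->D
  (1,10):dx=+2,dy=-8->D; (2,3):dx=-2,dy=+11->D; (2,4):dx=+8,dy=+2->C; (2,5):dx=-3,dy=-2->C
  (2,6):dx=+6,dy=+8->C; (2,7):dx=+7,dy=+16->C; (2,8):dx=+4,dy=+13->C; (2,9):dx=+5,dy=+5->C
  (2,10):dx=+3,dy=+6->C; (3,4):dx=+10,dy=-9->D; (3,5):dx=-1,dy=-13->C; (3,6):dx=+8,dy=-3->D
  (3,7):dx=+9,dy=+5->C; (3,8):dx=+6,dy=+2->C; (3,9):dx=+7,dy=-6->D; (3,10):dx=+5,dy=-5->D
  (4,5):dx=-11,dy=-4->C; (4,6):dx=-2,dy=+6->D; (4,7):dx=-1,dy=+14->D; (4,8):dx=-4,dy=+11->D
  (4,9):dx=-3,dy=+3->D; (4,10):dx=-5,dy=+4->D; (5,6):dx=+9,dy=+10->C; (5,7):dx=+10,dy=+18->C
  (5,8):dx=+7,dy=+15->C; (5,9):dx=+8,dy=+7->C; (5,10):dx=+6,dy=+8->C; (6,7):dx=+1,dy=+8->C
  (6,8):dx=-2,dy=+5->D; (6,9):dx=-1,dy=-3->C; (6,10):dx=-3,dy=-2->C; (7,8):dx=-3,dy=-3->C
  (7,9):dx=-2,dy=-11->C; (7,10):dx=-4,dy=-10->C; (8,9):dx=+1,dy=-8->D; (8,10):dx=-1,dy=-7->C
  (9,10):dx=-2,dy=+1->D
Step 2: C = 27, D = 18, total pairs = 45.
Step 3: tau = (C - D)/(n(n-1)/2) = (27 - 18)/45 = 0.200000.
Step 4: Exact two-sided p-value (enumerate n! = 3628800 permutations of y under H0): p = 0.484313.
Step 5: alpha = 0.1. fail to reject H0.

tau_b = 0.2000 (C=27, D=18), p = 0.484313, fail to reject H0.


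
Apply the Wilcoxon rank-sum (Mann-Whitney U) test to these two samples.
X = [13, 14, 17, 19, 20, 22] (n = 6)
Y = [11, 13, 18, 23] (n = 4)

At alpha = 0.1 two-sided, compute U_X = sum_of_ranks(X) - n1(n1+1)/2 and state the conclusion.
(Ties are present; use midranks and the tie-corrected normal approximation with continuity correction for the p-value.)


Step 1: Combine and sort all 10 observations; assign midranks.
sorted (value, group): (11,Y), (13,X), (13,Y), (14,X), (17,X), (18,Y), (19,X), (20,X), (22,X), (23,Y)
ranks: 11->1, 13->2.5, 13->2.5, 14->4, 17->5, 18->6, 19->7, 20->8, 22->9, 23->10
Step 2: Rank sum for X: R1 = 2.5 + 4 + 5 + 7 + 8 + 9 = 35.5.
Step 3: U_X = R1 - n1(n1+1)/2 = 35.5 - 6*7/2 = 35.5 - 21 = 14.5.
       U_Y = n1*n2 - U_X = 24 - 14.5 = 9.5.
Step 4: Ties are present, so use the tie-corrected normal approximation (with continuity correction) for the p-value.
Step 5: p-value = 0.668870; compare to alpha = 0.1. fail to reject H0.

U_X = 14.5, p = 0.668870, fail to reject H0 at alpha = 0.1.


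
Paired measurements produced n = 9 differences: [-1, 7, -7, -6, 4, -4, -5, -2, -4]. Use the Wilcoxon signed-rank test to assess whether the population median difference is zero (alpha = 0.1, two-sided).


Step 1: Drop any zero differences (none here) and take |d_i|.
|d| = [1, 7, 7, 6, 4, 4, 5, 2, 4]
Step 2: Midrank |d_i| (ties get averaged ranks).
ranks: |1|->1, |7|->8.5, |7|->8.5, |6|->7, |4|->4, |4|->4, |5|->6, |2|->2, |4|->4
Step 3: Attach original signs; sum ranks with positive sign and with negative sign.
W+ = 8.5 + 4 = 12.5
W- = 1 + 8.5 + 7 + 4 + 6 + 2 + 4 = 32.5
(Check: W+ + W- = 45 should equal n(n+1)/2 = 45.)
Step 4: Test statistic W = min(W+, W-) = 12.5.
Step 5: Ties in |d|, so use the tie-corrected normal approximation.
        E[W] = n(n+1)/4 = 9*10/4 = 22.5.
        Tie groups: |d|=4 (t=3), |d|=7 (t=2); sum(t^3 - t) = 30.
        Var[W] = n(n+1)(2n+1)/24 - sum(t^3-t)/48 = 1710/24 - 30/48 = 70.625.
        z = (W - E[W]) / sqrt(Var[W]) = (12.5 - 22.5) / 8.4039 = -1.1899.
        Two-sided p = 2*Phi(z) = 0.234075.
Step 6: alpha = 0.1. fail to reject H0.

W+ = 12.5, W- = 32.5, W = min = 12.5, p = 0.234075, fail to reject H0.


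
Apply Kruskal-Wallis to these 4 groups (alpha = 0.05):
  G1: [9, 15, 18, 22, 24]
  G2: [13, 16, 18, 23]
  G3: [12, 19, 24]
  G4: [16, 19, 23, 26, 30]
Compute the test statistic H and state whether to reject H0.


Step 1: Combine all N = 17 observations and assign midranks.
sorted (value, group, rank): (9,G1,1), (12,G3,2), (13,G2,3), (15,G1,4), (16,G2,5.5), (16,G4,5.5), (18,G1,7.5), (18,G2,7.5), (19,G3,9.5), (19,G4,9.5), (22,G1,11), (23,G2,12.5), (23,G4,12.5), (24,G1,14.5), (24,G3,14.5), (26,G4,16), (30,G4,17)
Step 2: Sum ranks within each group.
R_1 = 38 (n_1 = 5)
R_2 = 28.5 (n_2 = 4)
R_3 = 26 (n_3 = 3)
R_4 = 60.5 (n_4 = 5)
Step 3: H = 12/(N(N+1)) * sum(R_i^2/n_i) - 3(N+1)
     = 12/(17*18) * (38^2/5 + 28.5^2/4 + 26^2/3 + 60.5^2/5) - 3*18
     = 0.039216 * 1449.25 - 54
     = 2.833170.
Step 4: Ties present; correction factor C = 1 - 30/(17^3 - 17) = 0.993873. Corrected H = 2.833170 / 0.993873 = 2.850637.
Step 5: Under H0, H ~ chi^2(3); p-value = 0.415232.
Step 6: alpha = 0.05. fail to reject H0.

H = 2.8506, df = 3, p = 0.415232, fail to reject H0.


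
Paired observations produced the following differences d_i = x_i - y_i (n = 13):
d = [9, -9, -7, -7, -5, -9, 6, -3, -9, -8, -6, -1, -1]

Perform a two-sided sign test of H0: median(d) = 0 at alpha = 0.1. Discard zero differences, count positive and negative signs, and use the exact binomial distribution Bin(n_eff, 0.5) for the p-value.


Step 1: Discard zero differences. Original n = 13; n_eff = number of nonzero differences = 13.
Nonzero differences (with sign): +9, -9, -7, -7, -5, -9, +6, -3, -9, -8, -6, -1, -1
Step 2: Count signs: positive = 2, negative = 11.
Step 3: Under H0: P(positive) = 0.5, so the number of positives S ~ Bin(13, 0.5).
Step 4: Two-sided exact p-value = sum of Bin(13,0.5) probabilities at or below the observed probability = 0.022461.
Step 5: alpha = 0.1. reject H0.

n_eff = 13, pos = 2, neg = 11, p = 0.022461, reject H0.


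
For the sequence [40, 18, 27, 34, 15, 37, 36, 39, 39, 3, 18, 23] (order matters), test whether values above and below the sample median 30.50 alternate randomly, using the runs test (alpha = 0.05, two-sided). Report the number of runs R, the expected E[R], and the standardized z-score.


Step 1: Compute median = 30.50; label A = above, B = below.
Labels in order: ABBABAAAABBB  (n_A = 6, n_B = 6)
Step 2: Count runs R = 6.
Step 3: Under H0 (random ordering), E[R] = 2*n_A*n_B/(n_A+n_B) + 1 = 2*6*6/12 + 1 = 7.0000.
        Var[R] = 2*n_A*n_B*(2*n_A*n_B - n_A - n_B) / ((n_A+n_B)^2 * (n_A+n_B-1)) = 4320/1584 = 2.7273.
        SD[R] = 1.6514.
Step 4: Continuity-corrected z = (R + 0.5 - E[R]) / SD[R] = (6 + 0.5 - 7.0000) / 1.6514 = -0.3028.
Step 5: Two-sided p-value via normal approximation = 2*(1 - Phi(|z|)) = 0.762069.
Step 6: alpha = 0.05. fail to reject H0.

R = 6, z = -0.3028, p = 0.762069, fail to reject H0.


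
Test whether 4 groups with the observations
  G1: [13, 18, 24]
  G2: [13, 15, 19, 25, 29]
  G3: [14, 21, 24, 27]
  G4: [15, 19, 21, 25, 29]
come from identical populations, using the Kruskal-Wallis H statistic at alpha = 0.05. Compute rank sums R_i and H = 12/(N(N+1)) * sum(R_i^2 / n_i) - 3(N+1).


Step 1: Combine all N = 17 observations and assign midranks.
sorted (value, group, rank): (13,G1,1.5), (13,G2,1.5), (14,G3,3), (15,G2,4.5), (15,G4,4.5), (18,G1,6), (19,G2,7.5), (19,G4,7.5), (21,G3,9.5), (21,G4,9.5), (24,G1,11.5), (24,G3,11.5), (25,G2,13.5), (25,G4,13.5), (27,G3,15), (29,G2,16.5), (29,G4,16.5)
Step 2: Sum ranks within each group.
R_1 = 19 (n_1 = 3)
R_2 = 43.5 (n_2 = 5)
R_3 = 39 (n_3 = 4)
R_4 = 51.5 (n_4 = 5)
Step 3: H = 12/(N(N+1)) * sum(R_i^2/n_i) - 3(N+1)
     = 12/(17*18) * (19^2/3 + 43.5^2/5 + 39^2/4 + 51.5^2/5) - 3*18
     = 0.039216 * 1409.48 - 54
     = 1.273856.
Step 4: Ties present; correction factor C = 1 - 42/(17^3 - 17) = 0.991422. Corrected H = 1.273856 / 0.991422 = 1.284878.
Step 5: Under H0, H ~ chi^2(3); p-value = 0.732727.
Step 6: alpha = 0.05. fail to reject H0.

H = 1.2849, df = 3, p = 0.732727, fail to reject H0.


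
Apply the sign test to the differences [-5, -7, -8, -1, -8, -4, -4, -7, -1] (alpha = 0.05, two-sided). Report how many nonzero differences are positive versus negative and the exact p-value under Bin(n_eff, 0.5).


Step 1: Discard zero differences. Original n = 9; n_eff = number of nonzero differences = 9.
Nonzero differences (with sign): -5, -7, -8, -1, -8, -4, -4, -7, -1
Step 2: Count signs: positive = 0, negative = 9.
Step 3: Under H0: P(positive) = 0.5, so the number of positives S ~ Bin(9, 0.5).
Step 4: Two-sided exact p-value = sum of Bin(9,0.5) probabilities at or below the observed probability = 0.003906.
Step 5: alpha = 0.05. reject H0.

n_eff = 9, pos = 0, neg = 9, p = 0.003906, reject H0.


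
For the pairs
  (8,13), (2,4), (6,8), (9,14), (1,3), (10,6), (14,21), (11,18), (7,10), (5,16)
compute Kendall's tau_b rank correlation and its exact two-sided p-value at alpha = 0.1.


Step 1: Enumerate the 45 unordered pairs (i,j) with i<j and classify each by sign(x_j-x_i) * sign(y_j-y_i).
  (1,2):dx=-6,dy=-9->C; (1,3):dx=-2,dy=-5->C; (1,4):dx=+1,dy=+1->C; (1,5):dx=-7,dy=-10->C
  (1,6):dx=+2,dy=-7->D; (1,7):dx=+6,dy=+8->C; (1,8):dx=+3,dy=+5->C; (1,9):dx=-1,dy=-3->C
  (1,10):dx=-3,dy=+3->D; (2,3):dx=+4,dy=+4->C; (2,4):dx=+7,dy=+10->C; (2,5):dx=-1,dy=-1->C
  (2,6):dx=+8,dy=+2->C; (2,7):dx=+12,dy=+17->C; (2,8):dx=+9,dy=+14->C; (2,9):dx=+5,dy=+6->C
  (2,10):dx=+3,dy=+12->C; (3,4):dx=+3,dy=+6->C; (3,5):dx=-5,dy=-5->C; (3,6):dx=+4,dy=-2->D
  (3,7):dx=+8,dy=+13->C; (3,8):dx=+5,dy=+10->C; (3,9):dx=+1,dy=+2->C; (3,10):dx=-1,dy=+8->D
  (4,5):dx=-8,dy=-11->C; (4,6):dx=+1,dy=-8->D; (4,7):dx=+5,dy=+7->C; (4,8):dx=+2,dy=+4->C
  (4,9):dx=-2,dy=-4->C; (4,10):dx=-4,dy=+2->D; (5,6):dx=+9,dy=+3->C; (5,7):dx=+13,dy=+18->C
  (5,8):dx=+10,dy=+15->C; (5,9):dx=+6,dy=+7->C; (5,10):dx=+4,dy=+13->C; (6,7):dx=+4,dy=+15->C
  (6,8):dx=+1,dy=+12->C; (6,9):dx=-3,dy=+4->D; (6,10):dx=-5,dy=+10->D; (7,8):dx=-3,dy=-3->C
  (7,9):dx=-7,dy=-11->C; (7,10):dx=-9,dy=-5->C; (8,9):dx=-4,dy=-8->C; (8,10):dx=-6,dy=-2->C
  (9,10):dx=-2,dy=+6->D
Step 2: C = 36, D = 9, total pairs = 45.
Step 3: tau = (C - D)/(n(n-1)/2) = (36 - 9)/45 = 0.600000.
Step 4: Exact two-sided p-value (enumerate n! = 3628800 permutations of y under H0): p = 0.016666.
Step 5: alpha = 0.1. reject H0.

tau_b = 0.6000 (C=36, D=9), p = 0.016666, reject H0.


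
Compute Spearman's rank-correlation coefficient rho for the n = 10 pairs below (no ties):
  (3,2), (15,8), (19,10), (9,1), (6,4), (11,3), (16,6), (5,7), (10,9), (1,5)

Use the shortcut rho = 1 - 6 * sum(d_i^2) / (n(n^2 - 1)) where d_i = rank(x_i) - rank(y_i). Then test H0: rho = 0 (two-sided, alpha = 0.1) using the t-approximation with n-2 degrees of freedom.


Step 1: Rank x and y separately (midranks; no ties here).
rank(x): 3->2, 15->8, 19->10, 9->5, 6->4, 11->7, 16->9, 5->3, 10->6, 1->1
rank(y): 2->2, 8->8, 10->10, 1->1, 4->4, 3->3, 6->6, 7->7, 9->9, 5->5
Step 2: d_i = R_x(i) - R_y(i); compute d_i^2.
  (2-2)^2=0, (8-8)^2=0, (10-10)^2=0, (5-1)^2=16, (4-4)^2=0, (7-3)^2=16, (9-6)^2=9, (3-7)^2=16, (6-9)^2=9, (1-5)^2=16
sum(d^2) = 82.
Step 3: rho = 1 - 6*82 / (10*(10^2 - 1)) = 1 - 492/990 = 0.503030.
Step 4: Under H0, t = rho * sqrt((n-2)/(1-rho^2)) = 1.6462 ~ t(8).
Step 5: Two-sided p-value from the t-distribution with 8 df = 0.138334.
Step 6: alpha = 0.1. fail to reject H0.

rho = 0.5030, p = 0.138334, fail to reject H0 at alpha = 0.1.


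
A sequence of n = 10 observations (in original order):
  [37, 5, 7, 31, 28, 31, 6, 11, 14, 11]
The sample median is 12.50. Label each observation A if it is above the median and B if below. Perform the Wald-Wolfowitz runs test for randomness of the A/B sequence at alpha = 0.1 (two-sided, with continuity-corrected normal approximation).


Step 1: Compute median = 12.50; label A = above, B = below.
Labels in order: ABBAAABBAB  (n_A = 5, n_B = 5)
Step 2: Count runs R = 6.
Step 3: Under H0 (random ordering), E[R] = 2*n_A*n_B/(n_A+n_B) + 1 = 2*5*5/10 + 1 = 6.0000.
        Var[R] = 2*n_A*n_B*(2*n_A*n_B - n_A - n_B) / ((n_A+n_B)^2 * (n_A+n_B-1)) = 2000/900 = 2.2222.
        SD[R] = 1.4907.
Step 4: R = E[R], so z = 0 with no continuity correction.
Step 5: Two-sided p-value via normal approximation = 2*(1 - Phi(|z|)) = 1.000000.
Step 6: alpha = 0.1. fail to reject H0.

R = 6, z = 0.0000, p = 1.000000, fail to reject H0.


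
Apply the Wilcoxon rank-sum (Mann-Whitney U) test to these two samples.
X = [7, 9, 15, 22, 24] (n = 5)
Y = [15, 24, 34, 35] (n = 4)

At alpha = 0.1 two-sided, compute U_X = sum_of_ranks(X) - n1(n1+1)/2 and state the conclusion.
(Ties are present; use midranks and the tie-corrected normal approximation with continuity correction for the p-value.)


Step 1: Combine and sort all 9 observations; assign midranks.
sorted (value, group): (7,X), (9,X), (15,X), (15,Y), (22,X), (24,X), (24,Y), (34,Y), (35,Y)
ranks: 7->1, 9->2, 15->3.5, 15->3.5, 22->5, 24->6.5, 24->6.5, 34->8, 35->9
Step 2: Rank sum for X: R1 = 1 + 2 + 3.5 + 5 + 6.5 = 18.
Step 3: U_X = R1 - n1(n1+1)/2 = 18 - 5*6/2 = 18 - 15 = 3.
       U_Y = n1*n2 - U_X = 20 - 3 = 17.
Step 4: Ties are present, so use the tie-corrected normal approximation (with continuity correction) for the p-value.
Step 5: p-value = 0.108361; compare to alpha = 0.1. fail to reject H0.

U_X = 3, p = 0.108361, fail to reject H0 at alpha = 0.1.


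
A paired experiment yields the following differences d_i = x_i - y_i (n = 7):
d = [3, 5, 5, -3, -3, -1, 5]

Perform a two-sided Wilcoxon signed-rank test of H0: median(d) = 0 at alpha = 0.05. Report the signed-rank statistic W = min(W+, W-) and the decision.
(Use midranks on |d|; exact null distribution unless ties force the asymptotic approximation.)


Step 1: Drop any zero differences (none here) and take |d_i|.
|d| = [3, 5, 5, 3, 3, 1, 5]
Step 2: Midrank |d_i| (ties get averaged ranks).
ranks: |3|->3, |5|->6, |5|->6, |3|->3, |3|->3, |1|->1, |5|->6
Step 3: Attach original signs; sum ranks with positive sign and with negative sign.
W+ = 3 + 6 + 6 + 6 = 21
W- = 3 + 3 + 1 = 7
(Check: W+ + W- = 28 should equal n(n+1)/2 = 28.)
Step 4: Test statistic W = min(W+, W-) = 7.
Step 5: Ties in |d|, so use the tie-corrected normal approximation.
        E[W] = n(n+1)/4 = 7*8/4 = 14.
        Tie groups: |d|=3 (t=3), |d|=5 (t=3); sum(t^3 - t) = 48.
        Var[W] = n(n+1)(2n+1)/24 - sum(t^3-t)/48 = 840/24 - 48/48 = 34.
        z = (W - E[W]) / sqrt(Var[W]) = (7 - 14) / 5.8310 = -1.2005.
        Two-sided p = 2*Phi(z) = 0.229949.
Step 6: alpha = 0.05. fail to reject H0.

W+ = 21, W- = 7, W = min = 7, p = 0.229949, fail to reject H0.


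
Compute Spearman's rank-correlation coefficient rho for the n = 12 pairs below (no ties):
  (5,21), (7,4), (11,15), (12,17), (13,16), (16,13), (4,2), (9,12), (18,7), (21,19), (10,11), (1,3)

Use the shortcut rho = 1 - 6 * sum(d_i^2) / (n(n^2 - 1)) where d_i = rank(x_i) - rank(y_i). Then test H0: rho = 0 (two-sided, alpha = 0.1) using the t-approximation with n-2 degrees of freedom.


Step 1: Rank x and y separately (midranks; no ties here).
rank(x): 5->3, 7->4, 11->7, 12->8, 13->9, 16->10, 4->2, 9->5, 18->11, 21->12, 10->6, 1->1
rank(y): 21->12, 4->3, 15->8, 17->10, 16->9, 13->7, 2->1, 12->6, 7->4, 19->11, 11->5, 3->2
Step 2: d_i = R_x(i) - R_y(i); compute d_i^2.
  (3-12)^2=81, (4-3)^2=1, (7-8)^2=1, (8-10)^2=4, (9-9)^2=0, (10-7)^2=9, (2-1)^2=1, (5-6)^2=1, (11-4)^2=49, (12-11)^2=1, (6-5)^2=1, (1-2)^2=1
sum(d^2) = 150.
Step 3: rho = 1 - 6*150 / (12*(12^2 - 1)) = 1 - 900/1716 = 0.475524.
Step 4: Under H0, t = rho * sqrt((n-2)/(1-rho^2)) = 1.7094 ~ t(10).
Step 5: Two-sided p-value from the t-distribution with 10 df = 0.118176.
Step 6: alpha = 0.1. fail to reject H0.

rho = 0.4755, p = 0.118176, fail to reject H0 at alpha = 0.1.


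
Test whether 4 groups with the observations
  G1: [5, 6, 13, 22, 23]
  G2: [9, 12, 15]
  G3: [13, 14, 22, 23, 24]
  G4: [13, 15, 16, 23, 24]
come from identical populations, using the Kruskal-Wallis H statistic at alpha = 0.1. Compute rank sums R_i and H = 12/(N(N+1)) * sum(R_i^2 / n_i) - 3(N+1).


Step 1: Combine all N = 18 observations and assign midranks.
sorted (value, group, rank): (5,G1,1), (6,G1,2), (9,G2,3), (12,G2,4), (13,G1,6), (13,G3,6), (13,G4,6), (14,G3,8), (15,G2,9.5), (15,G4,9.5), (16,G4,11), (22,G1,12.5), (22,G3,12.5), (23,G1,15), (23,G3,15), (23,G4,15), (24,G3,17.5), (24,G4,17.5)
Step 2: Sum ranks within each group.
R_1 = 36.5 (n_1 = 5)
R_2 = 16.5 (n_2 = 3)
R_3 = 59 (n_3 = 5)
R_4 = 59 (n_4 = 5)
Step 3: H = 12/(N(N+1)) * sum(R_i^2/n_i) - 3(N+1)
     = 12/(18*19) * (36.5^2/5 + 16.5^2/3 + 59^2/5 + 59^2/5) - 3*19
     = 0.035088 * 1749.6 - 57
     = 4.389474.
Step 4: Ties present; correction factor C = 1 - 66/(18^3 - 18) = 0.988648. Corrected H = 4.389474 / 0.988648 = 4.439875.
Step 5: Under H0, H ~ chi^2(3); p-value = 0.217716.
Step 6: alpha = 0.1. fail to reject H0.

H = 4.4399, df = 3, p = 0.217716, fail to reject H0.


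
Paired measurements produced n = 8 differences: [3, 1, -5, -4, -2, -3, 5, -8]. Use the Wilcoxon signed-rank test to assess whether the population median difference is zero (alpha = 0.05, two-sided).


Step 1: Drop any zero differences (none here) and take |d_i|.
|d| = [3, 1, 5, 4, 2, 3, 5, 8]
Step 2: Midrank |d_i| (ties get averaged ranks).
ranks: |3|->3.5, |1|->1, |5|->6.5, |4|->5, |2|->2, |3|->3.5, |5|->6.5, |8|->8
Step 3: Attach original signs; sum ranks with positive sign and with negative sign.
W+ = 3.5 + 1 + 6.5 = 11
W- = 6.5 + 5 + 2 + 3.5 + 8 = 25
(Check: W+ + W- = 36 should equal n(n+1)/2 = 36.)
Step 4: Test statistic W = min(W+, W-) = 11.
Step 5: Ties in |d|, so use the tie-corrected normal approximation.
        E[W] = n(n+1)/4 = 8*9/4 = 18.
        Tie groups: |d|=3 (t=2), |d|=5 (t=2); sum(t^3 - t) = 12.
        Var[W] = n(n+1)(2n+1)/24 - sum(t^3-t)/48 = 1224/24 - 12/48 = 50.75.
        z = (W - E[W]) / sqrt(Var[W]) = (11 - 18) / 7.1239 = -0.9826.
        Two-sided p = 2*Phi(z) = 0.325801.
Step 6: alpha = 0.05. fail to reject H0.

W+ = 11, W- = 25, W = min = 11, p = 0.325801, fail to reject H0.


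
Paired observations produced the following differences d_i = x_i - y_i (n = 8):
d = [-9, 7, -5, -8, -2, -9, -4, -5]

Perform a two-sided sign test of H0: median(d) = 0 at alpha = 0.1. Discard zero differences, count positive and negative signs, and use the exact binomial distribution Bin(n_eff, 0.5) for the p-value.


Step 1: Discard zero differences. Original n = 8; n_eff = number of nonzero differences = 8.
Nonzero differences (with sign): -9, +7, -5, -8, -2, -9, -4, -5
Step 2: Count signs: positive = 1, negative = 7.
Step 3: Under H0: P(positive) = 0.5, so the number of positives S ~ Bin(8, 0.5).
Step 4: Two-sided exact p-value = sum of Bin(8,0.5) probabilities at or below the observed probability = 0.070312.
Step 5: alpha = 0.1. reject H0.

n_eff = 8, pos = 1, neg = 7, p = 0.070312, reject H0.


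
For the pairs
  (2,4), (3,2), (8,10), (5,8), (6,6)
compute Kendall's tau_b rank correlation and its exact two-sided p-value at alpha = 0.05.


Step 1: Enumerate the 10 unordered pairs (i,j) with i<j and classify each by sign(x_j-x_i) * sign(y_j-y_i).
  (1,2):dx=+1,dy=-2->D; (1,3):dx=+6,dy=+6->C; (1,4):dx=+3,dy=+4->C; (1,5):dx=+4,dy=+2->C
  (2,3):dx=+5,dy=+8->C; (2,4):dx=+2,dy=+6->C; (2,5):dx=+3,dy=+4->C; (3,4):dx=-3,dy=-2->C
  (3,5):dx=-2,dy=-4->C; (4,5):dx=+1,dy=-2->D
Step 2: C = 8, D = 2, total pairs = 10.
Step 3: tau = (C - D)/(n(n-1)/2) = (8 - 2)/10 = 0.600000.
Step 4: Exact two-sided p-value (enumerate n! = 120 permutations of y under H0): p = 0.233333.
Step 5: alpha = 0.05. fail to reject H0.

tau_b = 0.6000 (C=8, D=2), p = 0.233333, fail to reject H0.


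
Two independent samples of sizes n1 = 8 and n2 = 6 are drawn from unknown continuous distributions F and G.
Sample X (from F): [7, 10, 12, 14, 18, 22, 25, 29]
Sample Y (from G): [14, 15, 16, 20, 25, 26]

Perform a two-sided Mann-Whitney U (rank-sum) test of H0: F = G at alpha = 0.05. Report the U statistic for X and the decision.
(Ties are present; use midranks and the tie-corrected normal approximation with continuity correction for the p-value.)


Step 1: Combine and sort all 14 observations; assign midranks.
sorted (value, group): (7,X), (10,X), (12,X), (14,X), (14,Y), (15,Y), (16,Y), (18,X), (20,Y), (22,X), (25,X), (25,Y), (26,Y), (29,X)
ranks: 7->1, 10->2, 12->3, 14->4.5, 14->4.5, 15->6, 16->7, 18->8, 20->9, 22->10, 25->11.5, 25->11.5, 26->13, 29->14
Step 2: Rank sum for X: R1 = 1 + 2 + 3 + 4.5 + 8 + 10 + 11.5 + 14 = 54.
Step 3: U_X = R1 - n1(n1+1)/2 = 54 - 8*9/2 = 54 - 36 = 18.
       U_Y = n1*n2 - U_X = 48 - 18 = 30.
Step 4: Ties are present, so use the tie-corrected normal approximation (with continuity correction) for the p-value.
Step 5: p-value = 0.476705; compare to alpha = 0.05. fail to reject H0.

U_X = 18, p = 0.476705, fail to reject H0 at alpha = 0.05.


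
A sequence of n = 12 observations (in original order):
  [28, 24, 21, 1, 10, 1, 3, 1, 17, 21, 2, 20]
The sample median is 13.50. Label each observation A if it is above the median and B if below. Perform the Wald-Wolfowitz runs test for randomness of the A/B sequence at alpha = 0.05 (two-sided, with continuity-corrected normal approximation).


Step 1: Compute median = 13.50; label A = above, B = below.
Labels in order: AAABBBBBAABA  (n_A = 6, n_B = 6)
Step 2: Count runs R = 5.
Step 3: Under H0 (random ordering), E[R] = 2*n_A*n_B/(n_A+n_B) + 1 = 2*6*6/12 + 1 = 7.0000.
        Var[R] = 2*n_A*n_B*(2*n_A*n_B - n_A - n_B) / ((n_A+n_B)^2 * (n_A+n_B-1)) = 4320/1584 = 2.7273.
        SD[R] = 1.6514.
Step 4: Continuity-corrected z = (R + 0.5 - E[R]) / SD[R] = (5 + 0.5 - 7.0000) / 1.6514 = -0.9083.
Step 5: Two-sided p-value via normal approximation = 2*(1 - Phi(|z|)) = 0.363722.
Step 6: alpha = 0.05. fail to reject H0.

R = 5, z = -0.9083, p = 0.363722, fail to reject H0.


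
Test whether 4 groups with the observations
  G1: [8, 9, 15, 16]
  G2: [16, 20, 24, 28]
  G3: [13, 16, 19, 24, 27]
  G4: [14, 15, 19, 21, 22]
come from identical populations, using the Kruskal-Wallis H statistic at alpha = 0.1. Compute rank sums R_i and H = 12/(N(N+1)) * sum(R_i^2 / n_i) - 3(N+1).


Step 1: Combine all N = 18 observations and assign midranks.
sorted (value, group, rank): (8,G1,1), (9,G1,2), (13,G3,3), (14,G4,4), (15,G1,5.5), (15,G4,5.5), (16,G1,8), (16,G2,8), (16,G3,8), (19,G3,10.5), (19,G4,10.5), (20,G2,12), (21,G4,13), (22,G4,14), (24,G2,15.5), (24,G3,15.5), (27,G3,17), (28,G2,18)
Step 2: Sum ranks within each group.
R_1 = 16.5 (n_1 = 4)
R_2 = 53.5 (n_2 = 4)
R_3 = 54 (n_3 = 5)
R_4 = 47 (n_4 = 5)
Step 3: H = 12/(N(N+1)) * sum(R_i^2/n_i) - 3(N+1)
     = 12/(18*19) * (16.5^2/4 + 53.5^2/4 + 54^2/5 + 47^2/5) - 3*19
     = 0.035088 * 1808.62 - 57
     = 6.460526.
Step 4: Ties present; correction factor C = 1 - 42/(18^3 - 18) = 0.992776. Corrected H = 6.460526 / 0.992776 = 6.507536.
Step 5: Under H0, H ~ chi^2(3); p-value = 0.089366.
Step 6: alpha = 0.1. reject H0.

H = 6.5075, df = 3, p = 0.089366, reject H0.


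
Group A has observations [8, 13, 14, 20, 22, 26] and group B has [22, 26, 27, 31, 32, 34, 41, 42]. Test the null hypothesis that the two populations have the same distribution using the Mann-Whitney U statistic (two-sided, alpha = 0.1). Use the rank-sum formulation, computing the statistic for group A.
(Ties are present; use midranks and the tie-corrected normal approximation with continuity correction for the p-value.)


Step 1: Combine and sort all 14 observations; assign midranks.
sorted (value, group): (8,X), (13,X), (14,X), (20,X), (22,X), (22,Y), (26,X), (26,Y), (27,Y), (31,Y), (32,Y), (34,Y), (41,Y), (42,Y)
ranks: 8->1, 13->2, 14->3, 20->4, 22->5.5, 22->5.5, 26->7.5, 26->7.5, 27->9, 31->10, 32->11, 34->12, 41->13, 42->14
Step 2: Rank sum for X: R1 = 1 + 2 + 3 + 4 + 5.5 + 7.5 = 23.
Step 3: U_X = R1 - n1(n1+1)/2 = 23 - 6*7/2 = 23 - 21 = 2.
       U_Y = n1*n2 - U_X = 48 - 2 = 46.
Step 4: Ties are present, so use the tie-corrected normal approximation (with continuity correction) for the p-value.
Step 5: p-value = 0.005407; compare to alpha = 0.1. reject H0.

U_X = 2, p = 0.005407, reject H0 at alpha = 0.1.


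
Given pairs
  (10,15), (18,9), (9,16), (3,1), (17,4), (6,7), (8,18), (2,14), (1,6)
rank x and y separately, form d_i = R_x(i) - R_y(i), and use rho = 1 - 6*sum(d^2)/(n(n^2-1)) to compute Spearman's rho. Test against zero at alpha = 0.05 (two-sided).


Step 1: Rank x and y separately (midranks; no ties here).
rank(x): 10->7, 18->9, 9->6, 3->3, 17->8, 6->4, 8->5, 2->2, 1->1
rank(y): 15->7, 9->5, 16->8, 1->1, 4->2, 7->4, 18->9, 14->6, 6->3
Step 2: d_i = R_x(i) - R_y(i); compute d_i^2.
  (7-7)^2=0, (9-5)^2=16, (6-8)^2=4, (3-1)^2=4, (8-2)^2=36, (4-4)^2=0, (5-9)^2=16, (2-6)^2=16, (1-3)^2=4
sum(d^2) = 96.
Step 3: rho = 1 - 6*96 / (9*(9^2 - 1)) = 1 - 576/720 = 0.200000.
Step 4: Under H0, t = rho * sqrt((n-2)/(1-rho^2)) = 0.5401 ~ t(7).
Step 5: Two-sided p-value from the t-distribution with 7 df = 0.605901.
Step 6: alpha = 0.05. fail to reject H0.

rho = 0.2000, p = 0.605901, fail to reject H0 at alpha = 0.05.


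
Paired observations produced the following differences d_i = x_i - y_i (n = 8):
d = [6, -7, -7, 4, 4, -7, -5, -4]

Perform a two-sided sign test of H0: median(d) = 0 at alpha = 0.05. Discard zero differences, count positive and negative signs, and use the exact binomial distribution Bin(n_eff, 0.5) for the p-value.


Step 1: Discard zero differences. Original n = 8; n_eff = number of nonzero differences = 8.
Nonzero differences (with sign): +6, -7, -7, +4, +4, -7, -5, -4
Step 2: Count signs: positive = 3, negative = 5.
Step 3: Under H0: P(positive) = 0.5, so the number of positives S ~ Bin(8, 0.5).
Step 4: Two-sided exact p-value = sum of Bin(8,0.5) probabilities at or below the observed probability = 0.726562.
Step 5: alpha = 0.05. fail to reject H0.

n_eff = 8, pos = 3, neg = 5, p = 0.726562, fail to reject H0.


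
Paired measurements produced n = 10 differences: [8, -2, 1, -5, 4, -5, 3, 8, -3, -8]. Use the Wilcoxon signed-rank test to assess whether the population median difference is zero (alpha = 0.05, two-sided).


Step 1: Drop any zero differences (none here) and take |d_i|.
|d| = [8, 2, 1, 5, 4, 5, 3, 8, 3, 8]
Step 2: Midrank |d_i| (ties get averaged ranks).
ranks: |8|->9, |2|->2, |1|->1, |5|->6.5, |4|->5, |5|->6.5, |3|->3.5, |8|->9, |3|->3.5, |8|->9
Step 3: Attach original signs; sum ranks with positive sign and with negative sign.
W+ = 9 + 1 + 5 + 3.5 + 9 = 27.5
W- = 2 + 6.5 + 6.5 + 3.5 + 9 = 27.5
(Check: W+ + W- = 55 should equal n(n+1)/2 = 55.)
Step 4: Test statistic W = min(W+, W-) = 27.5.
Step 5: Ties in |d|, so use the tie-corrected normal approximation.
        E[W] = n(n+1)/4 = 10*11/4 = 27.5.
        Tie groups: |d|=3 (t=2), |d|=5 (t=2), |d|=8 (t=3); sum(t^3 - t) = 36.
        Var[W] = n(n+1)(2n+1)/24 - sum(t^3-t)/48 = 2310/24 - 36/48 = 95.5.
        z = (W - E[W]) / sqrt(Var[W]) = (27.5 - 27.5) / 9.7724 = 0.0000.
        Two-sided p = 2*Phi(z) = 1.000000.
Step 6: alpha = 0.05. fail to reject H0.

W+ = 27.5, W- = 27.5, W = min = 27.5, p = 1.000000, fail to reject H0.


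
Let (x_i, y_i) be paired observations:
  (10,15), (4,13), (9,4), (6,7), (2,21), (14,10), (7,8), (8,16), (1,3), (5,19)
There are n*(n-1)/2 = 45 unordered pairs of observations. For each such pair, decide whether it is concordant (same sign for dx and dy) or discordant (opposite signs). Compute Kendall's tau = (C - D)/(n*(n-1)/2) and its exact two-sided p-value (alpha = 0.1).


Step 1: Enumerate the 45 unordered pairs (i,j) with i<j and classify each by sign(x_j-x_i) * sign(y_j-y_i).
  (1,2):dx=-6,dy=-2->C; (1,3):dx=-1,dy=-11->C; (1,4):dx=-4,dy=-8->C; (1,5):dx=-8,dy=+6->D
  (1,6):dx=+4,dy=-5->D; (1,7):dx=-3,dy=-7->C; (1,8):dx=-2,dy=+1->D; (1,9):dx=-9,dy=-12->C
  (1,10):dx=-5,dy=+4->D; (2,3):dx=+5,dy=-9->D; (2,4):dx=+2,dy=-6->D; (2,5):dx=-2,dy=+8->D
  (2,6):dx=+10,dy=-3->D; (2,7):dx=+3,dy=-5->D; (2,8):dx=+4,dy=+3->C; (2,9):dx=-3,dy=-10->C
  (2,10):dx=+1,dy=+6->C; (3,4):dx=-3,dy=+3->D; (3,5):dx=-7,dy=+17->D; (3,6):dx=+5,dy=+6->C
  (3,7):dx=-2,dy=+4->D; (3,8):dx=-1,dy=+12->D; (3,9):dx=-8,dy=-1->C; (3,10):dx=-4,dy=+15->D
  (4,5):dx=-4,dy=+14->D; (4,6):dx=+8,dy=+3->C; (4,7):dx=+1,dy=+1->C; (4,8):dx=+2,dy=+9->C
  (4,9):dx=-5,dy=-4->C; (4,10):dx=-1,dy=+12->D; (5,6):dx=+12,dy=-11->D; (5,7):dx=+5,dy=-13->D
  (5,8):dx=+6,dy=-5->D; (5,9):dx=-1,dy=-18->C; (5,10):dx=+3,dy=-2->D; (6,7):dx=-7,dy=-2->C
  (6,8):dx=-6,dy=+6->D; (6,9):dx=-13,dy=-7->C; (6,10):dx=-9,dy=+9->D; (7,8):dx=+1,dy=+8->C
  (7,9):dx=-6,dy=-5->C; (7,10):dx=-2,dy=+11->D; (8,9):dx=-7,dy=-13->C; (8,10):dx=-3,dy=+3->D
  (9,10):dx=+4,dy=+16->C
Step 2: C = 21, D = 24, total pairs = 45.
Step 3: tau = (C - D)/(n(n-1)/2) = (21 - 24)/45 = -0.066667.
Step 4: Exact two-sided p-value (enumerate n! = 3628800 permutations of y under H0): p = 0.861801.
Step 5: alpha = 0.1. fail to reject H0.

tau_b = -0.0667 (C=21, D=24), p = 0.861801, fail to reject H0.


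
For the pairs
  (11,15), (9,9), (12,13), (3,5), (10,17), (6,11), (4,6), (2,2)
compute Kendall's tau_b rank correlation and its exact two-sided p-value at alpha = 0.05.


Step 1: Enumerate the 28 unordered pairs (i,j) with i<j and classify each by sign(x_j-x_i) * sign(y_j-y_i).
  (1,2):dx=-2,dy=-6->C; (1,3):dx=+1,dy=-2->D; (1,4):dx=-8,dy=-10->C; (1,5):dx=-1,dy=+2->D
  (1,6):dx=-5,dy=-4->C; (1,7):dx=-7,dy=-9->C; (1,8):dx=-9,dy=-13->C; (2,3):dx=+3,dy=+4->C
  (2,4):dx=-6,dy=-4->C; (2,5):dx=+1,dy=+8->C; (2,6):dx=-3,dy=+2->D; (2,7):dx=-5,dy=-3->C
  (2,8):dx=-7,dy=-7->C; (3,4):dx=-9,dy=-8->C; (3,5):dx=-2,dy=+4->D; (3,6):dx=-6,dy=-2->C
  (3,7):dx=-8,dy=-7->C; (3,8):dx=-10,dy=-11->C; (4,5):dx=+7,dy=+12->C; (4,6):dx=+3,dy=+6->C
  (4,7):dx=+1,dy=+1->C; (4,8):dx=-1,dy=-3->C; (5,6):dx=-4,dy=-6->C; (5,7):dx=-6,dy=-11->C
  (5,8):dx=-8,dy=-15->C; (6,7):dx=-2,dy=-5->C; (6,8):dx=-4,dy=-9->C; (7,8):dx=-2,dy=-4->C
Step 2: C = 24, D = 4, total pairs = 28.
Step 3: tau = (C - D)/(n(n-1)/2) = (24 - 4)/28 = 0.714286.
Step 4: Exact two-sided p-value (enumerate n! = 40320 permutations of y under H0): p = 0.014137.
Step 5: alpha = 0.05. reject H0.

tau_b = 0.7143 (C=24, D=4), p = 0.014137, reject H0.


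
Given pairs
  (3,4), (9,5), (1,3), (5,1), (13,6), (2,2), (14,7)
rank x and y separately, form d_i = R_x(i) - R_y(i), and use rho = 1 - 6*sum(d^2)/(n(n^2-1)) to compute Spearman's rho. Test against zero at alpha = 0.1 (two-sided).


Step 1: Rank x and y separately (midranks; no ties here).
rank(x): 3->3, 9->5, 1->1, 5->4, 13->6, 2->2, 14->7
rank(y): 4->4, 5->5, 3->3, 1->1, 6->6, 2->2, 7->7
Step 2: d_i = R_x(i) - R_y(i); compute d_i^2.
  (3-4)^2=1, (5-5)^2=0, (1-3)^2=4, (4-1)^2=9, (6-6)^2=0, (2-2)^2=0, (7-7)^2=0
sum(d^2) = 14.
Step 3: rho = 1 - 6*14 / (7*(7^2 - 1)) = 1 - 84/336 = 0.750000.
Step 4: Under H0, t = rho * sqrt((n-2)/(1-rho^2)) = 2.5355 ~ t(5).
Step 5: Two-sided p-value from the t-distribution with 5 df = 0.052181.
Step 6: alpha = 0.1. reject H0.

rho = 0.7500, p = 0.052181, reject H0 at alpha = 0.1.


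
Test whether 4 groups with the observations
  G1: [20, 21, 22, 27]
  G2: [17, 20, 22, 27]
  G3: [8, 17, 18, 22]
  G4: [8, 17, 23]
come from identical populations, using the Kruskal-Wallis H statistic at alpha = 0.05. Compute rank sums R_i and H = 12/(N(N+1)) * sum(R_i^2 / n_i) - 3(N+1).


Step 1: Combine all N = 15 observations and assign midranks.
sorted (value, group, rank): (8,G3,1.5), (8,G4,1.5), (17,G2,4), (17,G3,4), (17,G4,4), (18,G3,6), (20,G1,7.5), (20,G2,7.5), (21,G1,9), (22,G1,11), (22,G2,11), (22,G3,11), (23,G4,13), (27,G1,14.5), (27,G2,14.5)
Step 2: Sum ranks within each group.
R_1 = 42 (n_1 = 4)
R_2 = 37 (n_2 = 4)
R_3 = 22.5 (n_3 = 4)
R_4 = 18.5 (n_4 = 3)
Step 3: H = 12/(N(N+1)) * sum(R_i^2/n_i) - 3(N+1)
     = 12/(15*16) * (42^2/4 + 37^2/4 + 22.5^2/4 + 18.5^2/3) - 3*16
     = 0.050000 * 1023.9 - 48
     = 3.194792.
Step 4: Ties present; correction factor C = 1 - 66/(15^3 - 15) = 0.980357. Corrected H = 3.194792 / 0.980357 = 3.258804.
Step 5: Under H0, H ~ chi^2(3); p-value = 0.353418.
Step 6: alpha = 0.05. fail to reject H0.

H = 3.2588, df = 3, p = 0.353418, fail to reject H0.


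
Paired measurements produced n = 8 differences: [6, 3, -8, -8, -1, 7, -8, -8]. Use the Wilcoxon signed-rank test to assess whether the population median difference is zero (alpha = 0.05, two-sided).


Step 1: Drop any zero differences (none here) and take |d_i|.
|d| = [6, 3, 8, 8, 1, 7, 8, 8]
Step 2: Midrank |d_i| (ties get averaged ranks).
ranks: |6|->3, |3|->2, |8|->6.5, |8|->6.5, |1|->1, |7|->4, |8|->6.5, |8|->6.5
Step 3: Attach original signs; sum ranks with positive sign and with negative sign.
W+ = 3 + 2 + 4 = 9
W- = 6.5 + 6.5 + 1 + 6.5 + 6.5 = 27
(Check: W+ + W- = 36 should equal n(n+1)/2 = 36.)
Step 4: Test statistic W = min(W+, W-) = 9.
Step 5: Ties in |d|, so use the tie-corrected normal approximation.
        E[W] = n(n+1)/4 = 8*9/4 = 18.
        Tie groups: |d|=8 (t=4); sum(t^3 - t) = 60.
        Var[W] = n(n+1)(2n+1)/24 - sum(t^3-t)/48 = 1224/24 - 60/48 = 49.75.
        z = (W - E[W]) / sqrt(Var[W]) = (9 - 18) / 7.0534 = -1.2760.
        Two-sided p = 2*Phi(z) = 0.201960.
Step 6: alpha = 0.05. fail to reject H0.

W+ = 9, W- = 27, W = min = 9, p = 0.201960, fail to reject H0.


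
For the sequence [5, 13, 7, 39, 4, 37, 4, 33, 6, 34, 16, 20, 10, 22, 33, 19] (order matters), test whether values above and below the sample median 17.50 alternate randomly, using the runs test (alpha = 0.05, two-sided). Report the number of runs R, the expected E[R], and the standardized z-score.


Step 1: Compute median = 17.50; label A = above, B = below.
Labels in order: BBBABABABABABAAA  (n_A = 8, n_B = 8)
Step 2: Count runs R = 12.
Step 3: Under H0 (random ordering), E[R] = 2*n_A*n_B/(n_A+n_B) + 1 = 2*8*8/16 + 1 = 9.0000.
        Var[R] = 2*n_A*n_B*(2*n_A*n_B - n_A - n_B) / ((n_A+n_B)^2 * (n_A+n_B-1)) = 14336/3840 = 3.7333.
        SD[R] = 1.9322.
Step 4: Continuity-corrected z = (R - 0.5 - E[R]) / SD[R] = (12 - 0.5 - 9.0000) / 1.9322 = 1.2939.
Step 5: Two-sided p-value via normal approximation = 2*(1 - Phi(|z|)) = 0.195709.
Step 6: alpha = 0.05. fail to reject H0.

R = 12, z = 1.2939, p = 0.195709, fail to reject H0.


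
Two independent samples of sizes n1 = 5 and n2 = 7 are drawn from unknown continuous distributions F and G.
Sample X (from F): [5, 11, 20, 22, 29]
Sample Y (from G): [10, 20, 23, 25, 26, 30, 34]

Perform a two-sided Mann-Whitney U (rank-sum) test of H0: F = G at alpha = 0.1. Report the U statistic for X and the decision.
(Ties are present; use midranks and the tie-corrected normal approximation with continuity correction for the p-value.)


Step 1: Combine and sort all 12 observations; assign midranks.
sorted (value, group): (5,X), (10,Y), (11,X), (20,X), (20,Y), (22,X), (23,Y), (25,Y), (26,Y), (29,X), (30,Y), (34,Y)
ranks: 5->1, 10->2, 11->3, 20->4.5, 20->4.5, 22->6, 23->7, 25->8, 26->9, 29->10, 30->11, 34->12
Step 2: Rank sum for X: R1 = 1 + 3 + 4.5 + 6 + 10 = 24.5.
Step 3: U_X = R1 - n1(n1+1)/2 = 24.5 - 5*6/2 = 24.5 - 15 = 9.5.
       U_Y = n1*n2 - U_X = 35 - 9.5 = 25.5.
Step 4: Ties are present, so use the tie-corrected normal approximation (with continuity correction) for the p-value.
Step 5: p-value = 0.222415; compare to alpha = 0.1. fail to reject H0.

U_X = 9.5, p = 0.222415, fail to reject H0 at alpha = 0.1.


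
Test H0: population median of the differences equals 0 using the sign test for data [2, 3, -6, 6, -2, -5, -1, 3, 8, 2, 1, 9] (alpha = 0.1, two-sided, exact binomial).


Step 1: Discard zero differences. Original n = 12; n_eff = number of nonzero differences = 12.
Nonzero differences (with sign): +2, +3, -6, +6, -2, -5, -1, +3, +8, +2, +1, +9
Step 2: Count signs: positive = 8, negative = 4.
Step 3: Under H0: P(positive) = 0.5, so the number of positives S ~ Bin(12, 0.5).
Step 4: Two-sided exact p-value = sum of Bin(12,0.5) probabilities at or below the observed probability = 0.387695.
Step 5: alpha = 0.1. fail to reject H0.

n_eff = 12, pos = 8, neg = 4, p = 0.387695, fail to reject H0.


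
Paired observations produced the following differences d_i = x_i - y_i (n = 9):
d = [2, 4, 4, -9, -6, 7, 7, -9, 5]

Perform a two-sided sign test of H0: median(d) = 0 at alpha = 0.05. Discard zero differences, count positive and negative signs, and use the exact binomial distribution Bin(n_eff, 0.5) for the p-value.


Step 1: Discard zero differences. Original n = 9; n_eff = number of nonzero differences = 9.
Nonzero differences (with sign): +2, +4, +4, -9, -6, +7, +7, -9, +5
Step 2: Count signs: positive = 6, negative = 3.
Step 3: Under H0: P(positive) = 0.5, so the number of positives S ~ Bin(9, 0.5).
Step 4: Two-sided exact p-value = sum of Bin(9,0.5) probabilities at or below the observed probability = 0.507812.
Step 5: alpha = 0.05. fail to reject H0.

n_eff = 9, pos = 6, neg = 3, p = 0.507812, fail to reject H0.


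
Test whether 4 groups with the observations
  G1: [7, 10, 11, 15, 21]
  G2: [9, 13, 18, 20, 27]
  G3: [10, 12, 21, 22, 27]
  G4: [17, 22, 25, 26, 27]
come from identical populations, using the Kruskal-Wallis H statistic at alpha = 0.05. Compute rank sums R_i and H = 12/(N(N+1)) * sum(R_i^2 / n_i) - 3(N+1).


Step 1: Combine all N = 20 observations and assign midranks.
sorted (value, group, rank): (7,G1,1), (9,G2,2), (10,G1,3.5), (10,G3,3.5), (11,G1,5), (12,G3,6), (13,G2,7), (15,G1,8), (17,G4,9), (18,G2,10), (20,G2,11), (21,G1,12.5), (21,G3,12.5), (22,G3,14.5), (22,G4,14.5), (25,G4,16), (26,G4,17), (27,G2,19), (27,G3,19), (27,G4,19)
Step 2: Sum ranks within each group.
R_1 = 30 (n_1 = 5)
R_2 = 49 (n_2 = 5)
R_3 = 55.5 (n_3 = 5)
R_4 = 75.5 (n_4 = 5)
Step 3: H = 12/(N(N+1)) * sum(R_i^2/n_i) - 3(N+1)
     = 12/(20*21) * (30^2/5 + 49^2/5 + 55.5^2/5 + 75.5^2/5) - 3*21
     = 0.028571 * 2416.3 - 63
     = 6.037143.
Step 4: Ties present; correction factor C = 1 - 42/(20^3 - 20) = 0.994737. Corrected H = 6.037143 / 0.994737 = 6.069085.
Step 5: Under H0, H ~ chi^2(3); p-value = 0.108297.
Step 6: alpha = 0.05. fail to reject H0.

H = 6.0691, df = 3, p = 0.108297, fail to reject H0.
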